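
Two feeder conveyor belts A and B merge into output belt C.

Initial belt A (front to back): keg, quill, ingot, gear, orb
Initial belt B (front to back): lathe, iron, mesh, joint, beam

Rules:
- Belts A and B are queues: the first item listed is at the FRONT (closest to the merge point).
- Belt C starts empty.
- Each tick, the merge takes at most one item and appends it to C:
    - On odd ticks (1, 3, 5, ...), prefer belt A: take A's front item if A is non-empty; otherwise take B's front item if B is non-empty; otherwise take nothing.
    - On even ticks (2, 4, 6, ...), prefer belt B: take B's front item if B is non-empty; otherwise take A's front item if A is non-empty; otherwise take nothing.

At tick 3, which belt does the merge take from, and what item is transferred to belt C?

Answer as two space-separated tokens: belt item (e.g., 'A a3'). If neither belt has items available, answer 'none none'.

Answer: A quill

Derivation:
Tick 1: prefer A, take keg from A; A=[quill,ingot,gear,orb] B=[lathe,iron,mesh,joint,beam] C=[keg]
Tick 2: prefer B, take lathe from B; A=[quill,ingot,gear,orb] B=[iron,mesh,joint,beam] C=[keg,lathe]
Tick 3: prefer A, take quill from A; A=[ingot,gear,orb] B=[iron,mesh,joint,beam] C=[keg,lathe,quill]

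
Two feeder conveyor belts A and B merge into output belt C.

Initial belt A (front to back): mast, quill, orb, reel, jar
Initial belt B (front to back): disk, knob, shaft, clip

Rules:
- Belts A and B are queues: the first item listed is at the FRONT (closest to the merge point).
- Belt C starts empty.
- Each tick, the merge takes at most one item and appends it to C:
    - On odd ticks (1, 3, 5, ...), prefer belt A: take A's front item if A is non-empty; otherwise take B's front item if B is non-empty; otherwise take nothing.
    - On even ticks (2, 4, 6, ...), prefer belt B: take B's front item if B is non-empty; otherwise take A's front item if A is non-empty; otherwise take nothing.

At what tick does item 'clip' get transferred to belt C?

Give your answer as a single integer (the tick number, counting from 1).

Tick 1: prefer A, take mast from A; A=[quill,orb,reel,jar] B=[disk,knob,shaft,clip] C=[mast]
Tick 2: prefer B, take disk from B; A=[quill,orb,reel,jar] B=[knob,shaft,clip] C=[mast,disk]
Tick 3: prefer A, take quill from A; A=[orb,reel,jar] B=[knob,shaft,clip] C=[mast,disk,quill]
Tick 4: prefer B, take knob from B; A=[orb,reel,jar] B=[shaft,clip] C=[mast,disk,quill,knob]
Tick 5: prefer A, take orb from A; A=[reel,jar] B=[shaft,clip] C=[mast,disk,quill,knob,orb]
Tick 6: prefer B, take shaft from B; A=[reel,jar] B=[clip] C=[mast,disk,quill,knob,orb,shaft]
Tick 7: prefer A, take reel from A; A=[jar] B=[clip] C=[mast,disk,quill,knob,orb,shaft,reel]
Tick 8: prefer B, take clip from B; A=[jar] B=[-] C=[mast,disk,quill,knob,orb,shaft,reel,clip]

Answer: 8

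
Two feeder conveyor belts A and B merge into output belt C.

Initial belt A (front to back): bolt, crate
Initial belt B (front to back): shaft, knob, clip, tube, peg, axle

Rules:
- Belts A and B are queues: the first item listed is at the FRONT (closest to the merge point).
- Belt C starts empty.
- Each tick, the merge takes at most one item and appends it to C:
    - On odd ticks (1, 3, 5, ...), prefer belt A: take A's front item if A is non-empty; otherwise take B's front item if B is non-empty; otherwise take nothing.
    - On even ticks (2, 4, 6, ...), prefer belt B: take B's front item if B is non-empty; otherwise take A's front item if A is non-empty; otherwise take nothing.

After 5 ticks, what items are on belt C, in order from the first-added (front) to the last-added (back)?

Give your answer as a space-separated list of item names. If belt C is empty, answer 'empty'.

Answer: bolt shaft crate knob clip

Derivation:
Tick 1: prefer A, take bolt from A; A=[crate] B=[shaft,knob,clip,tube,peg,axle] C=[bolt]
Tick 2: prefer B, take shaft from B; A=[crate] B=[knob,clip,tube,peg,axle] C=[bolt,shaft]
Tick 3: prefer A, take crate from A; A=[-] B=[knob,clip,tube,peg,axle] C=[bolt,shaft,crate]
Tick 4: prefer B, take knob from B; A=[-] B=[clip,tube,peg,axle] C=[bolt,shaft,crate,knob]
Tick 5: prefer A, take clip from B; A=[-] B=[tube,peg,axle] C=[bolt,shaft,crate,knob,clip]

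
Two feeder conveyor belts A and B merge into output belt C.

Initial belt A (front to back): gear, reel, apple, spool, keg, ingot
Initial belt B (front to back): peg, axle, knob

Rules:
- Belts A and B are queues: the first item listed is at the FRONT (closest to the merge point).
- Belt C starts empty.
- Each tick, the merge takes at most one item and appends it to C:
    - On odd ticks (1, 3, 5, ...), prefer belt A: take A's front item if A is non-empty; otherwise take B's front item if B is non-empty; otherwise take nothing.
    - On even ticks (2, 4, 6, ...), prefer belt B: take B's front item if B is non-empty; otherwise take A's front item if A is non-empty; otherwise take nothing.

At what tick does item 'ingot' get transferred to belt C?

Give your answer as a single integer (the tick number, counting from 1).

Tick 1: prefer A, take gear from A; A=[reel,apple,spool,keg,ingot] B=[peg,axle,knob] C=[gear]
Tick 2: prefer B, take peg from B; A=[reel,apple,spool,keg,ingot] B=[axle,knob] C=[gear,peg]
Tick 3: prefer A, take reel from A; A=[apple,spool,keg,ingot] B=[axle,knob] C=[gear,peg,reel]
Tick 4: prefer B, take axle from B; A=[apple,spool,keg,ingot] B=[knob] C=[gear,peg,reel,axle]
Tick 5: prefer A, take apple from A; A=[spool,keg,ingot] B=[knob] C=[gear,peg,reel,axle,apple]
Tick 6: prefer B, take knob from B; A=[spool,keg,ingot] B=[-] C=[gear,peg,reel,axle,apple,knob]
Tick 7: prefer A, take spool from A; A=[keg,ingot] B=[-] C=[gear,peg,reel,axle,apple,knob,spool]
Tick 8: prefer B, take keg from A; A=[ingot] B=[-] C=[gear,peg,reel,axle,apple,knob,spool,keg]
Tick 9: prefer A, take ingot from A; A=[-] B=[-] C=[gear,peg,reel,axle,apple,knob,spool,keg,ingot]

Answer: 9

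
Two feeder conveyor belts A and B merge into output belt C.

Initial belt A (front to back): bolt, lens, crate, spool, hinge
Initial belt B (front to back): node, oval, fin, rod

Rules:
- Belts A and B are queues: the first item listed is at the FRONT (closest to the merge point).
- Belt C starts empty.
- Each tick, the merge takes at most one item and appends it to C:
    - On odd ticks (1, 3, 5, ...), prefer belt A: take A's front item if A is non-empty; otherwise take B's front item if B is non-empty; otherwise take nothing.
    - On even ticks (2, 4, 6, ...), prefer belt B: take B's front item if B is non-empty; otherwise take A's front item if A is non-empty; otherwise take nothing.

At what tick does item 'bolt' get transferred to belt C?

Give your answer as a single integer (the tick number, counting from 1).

Tick 1: prefer A, take bolt from A; A=[lens,crate,spool,hinge] B=[node,oval,fin,rod] C=[bolt]

Answer: 1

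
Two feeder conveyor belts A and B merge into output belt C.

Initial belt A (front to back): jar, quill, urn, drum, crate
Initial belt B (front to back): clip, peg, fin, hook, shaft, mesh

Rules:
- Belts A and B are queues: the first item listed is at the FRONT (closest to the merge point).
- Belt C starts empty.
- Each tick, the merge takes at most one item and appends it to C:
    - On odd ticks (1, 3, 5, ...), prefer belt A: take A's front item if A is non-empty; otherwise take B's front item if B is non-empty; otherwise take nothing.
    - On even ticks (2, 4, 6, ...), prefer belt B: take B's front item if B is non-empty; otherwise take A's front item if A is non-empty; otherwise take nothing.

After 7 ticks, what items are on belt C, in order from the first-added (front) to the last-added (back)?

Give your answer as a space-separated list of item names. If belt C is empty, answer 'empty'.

Tick 1: prefer A, take jar from A; A=[quill,urn,drum,crate] B=[clip,peg,fin,hook,shaft,mesh] C=[jar]
Tick 2: prefer B, take clip from B; A=[quill,urn,drum,crate] B=[peg,fin,hook,shaft,mesh] C=[jar,clip]
Tick 3: prefer A, take quill from A; A=[urn,drum,crate] B=[peg,fin,hook,shaft,mesh] C=[jar,clip,quill]
Tick 4: prefer B, take peg from B; A=[urn,drum,crate] B=[fin,hook,shaft,mesh] C=[jar,clip,quill,peg]
Tick 5: prefer A, take urn from A; A=[drum,crate] B=[fin,hook,shaft,mesh] C=[jar,clip,quill,peg,urn]
Tick 6: prefer B, take fin from B; A=[drum,crate] B=[hook,shaft,mesh] C=[jar,clip,quill,peg,urn,fin]
Tick 7: prefer A, take drum from A; A=[crate] B=[hook,shaft,mesh] C=[jar,clip,quill,peg,urn,fin,drum]

Answer: jar clip quill peg urn fin drum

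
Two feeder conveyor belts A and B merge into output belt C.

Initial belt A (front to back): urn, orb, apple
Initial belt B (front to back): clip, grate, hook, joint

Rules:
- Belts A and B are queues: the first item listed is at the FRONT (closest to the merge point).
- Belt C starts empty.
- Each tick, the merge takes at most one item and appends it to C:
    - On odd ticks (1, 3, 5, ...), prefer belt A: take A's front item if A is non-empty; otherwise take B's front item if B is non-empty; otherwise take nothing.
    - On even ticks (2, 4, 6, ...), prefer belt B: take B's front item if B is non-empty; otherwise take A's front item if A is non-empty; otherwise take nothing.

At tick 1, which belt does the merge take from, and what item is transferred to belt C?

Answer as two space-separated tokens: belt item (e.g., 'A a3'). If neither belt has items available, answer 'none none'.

Answer: A urn

Derivation:
Tick 1: prefer A, take urn from A; A=[orb,apple] B=[clip,grate,hook,joint] C=[urn]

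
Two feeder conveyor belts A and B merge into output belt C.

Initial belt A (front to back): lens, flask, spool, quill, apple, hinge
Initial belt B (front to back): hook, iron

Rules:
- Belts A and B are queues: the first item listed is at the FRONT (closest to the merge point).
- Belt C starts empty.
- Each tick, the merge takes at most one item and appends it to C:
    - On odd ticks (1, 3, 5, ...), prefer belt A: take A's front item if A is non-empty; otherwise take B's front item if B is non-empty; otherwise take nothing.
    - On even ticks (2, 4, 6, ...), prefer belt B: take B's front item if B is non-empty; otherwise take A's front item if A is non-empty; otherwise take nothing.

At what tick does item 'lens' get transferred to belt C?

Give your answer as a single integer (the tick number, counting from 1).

Answer: 1

Derivation:
Tick 1: prefer A, take lens from A; A=[flask,spool,quill,apple,hinge] B=[hook,iron] C=[lens]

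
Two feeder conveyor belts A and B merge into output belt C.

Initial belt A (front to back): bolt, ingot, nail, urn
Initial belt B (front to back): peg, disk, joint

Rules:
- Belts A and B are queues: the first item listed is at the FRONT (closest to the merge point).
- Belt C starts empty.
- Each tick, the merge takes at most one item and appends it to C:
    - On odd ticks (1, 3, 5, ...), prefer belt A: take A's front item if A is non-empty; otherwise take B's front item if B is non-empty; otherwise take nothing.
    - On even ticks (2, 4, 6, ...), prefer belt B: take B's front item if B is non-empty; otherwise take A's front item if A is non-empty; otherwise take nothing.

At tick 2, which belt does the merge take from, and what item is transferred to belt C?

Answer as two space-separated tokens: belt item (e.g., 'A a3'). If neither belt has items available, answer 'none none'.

Tick 1: prefer A, take bolt from A; A=[ingot,nail,urn] B=[peg,disk,joint] C=[bolt]
Tick 2: prefer B, take peg from B; A=[ingot,nail,urn] B=[disk,joint] C=[bolt,peg]

Answer: B peg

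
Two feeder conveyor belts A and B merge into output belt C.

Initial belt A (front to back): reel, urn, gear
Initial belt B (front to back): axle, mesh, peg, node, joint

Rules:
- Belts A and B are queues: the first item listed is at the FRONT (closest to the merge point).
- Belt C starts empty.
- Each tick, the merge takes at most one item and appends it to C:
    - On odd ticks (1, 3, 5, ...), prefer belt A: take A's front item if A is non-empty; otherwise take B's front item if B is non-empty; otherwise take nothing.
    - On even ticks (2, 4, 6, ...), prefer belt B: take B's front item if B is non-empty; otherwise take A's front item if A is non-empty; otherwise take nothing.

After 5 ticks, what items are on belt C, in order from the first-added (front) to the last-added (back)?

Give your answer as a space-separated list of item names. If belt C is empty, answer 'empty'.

Tick 1: prefer A, take reel from A; A=[urn,gear] B=[axle,mesh,peg,node,joint] C=[reel]
Tick 2: prefer B, take axle from B; A=[urn,gear] B=[mesh,peg,node,joint] C=[reel,axle]
Tick 3: prefer A, take urn from A; A=[gear] B=[mesh,peg,node,joint] C=[reel,axle,urn]
Tick 4: prefer B, take mesh from B; A=[gear] B=[peg,node,joint] C=[reel,axle,urn,mesh]
Tick 5: prefer A, take gear from A; A=[-] B=[peg,node,joint] C=[reel,axle,urn,mesh,gear]

Answer: reel axle urn mesh gear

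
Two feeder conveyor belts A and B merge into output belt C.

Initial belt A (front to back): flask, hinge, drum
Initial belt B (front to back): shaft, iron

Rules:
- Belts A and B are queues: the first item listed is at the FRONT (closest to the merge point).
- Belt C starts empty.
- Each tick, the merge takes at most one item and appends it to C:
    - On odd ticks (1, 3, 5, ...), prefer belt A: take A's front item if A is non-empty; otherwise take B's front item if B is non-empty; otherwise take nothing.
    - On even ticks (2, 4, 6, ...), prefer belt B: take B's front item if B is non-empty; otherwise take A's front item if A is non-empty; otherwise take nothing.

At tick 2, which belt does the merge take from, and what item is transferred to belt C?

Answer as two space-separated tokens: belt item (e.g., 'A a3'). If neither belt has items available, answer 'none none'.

Answer: B shaft

Derivation:
Tick 1: prefer A, take flask from A; A=[hinge,drum] B=[shaft,iron] C=[flask]
Tick 2: prefer B, take shaft from B; A=[hinge,drum] B=[iron] C=[flask,shaft]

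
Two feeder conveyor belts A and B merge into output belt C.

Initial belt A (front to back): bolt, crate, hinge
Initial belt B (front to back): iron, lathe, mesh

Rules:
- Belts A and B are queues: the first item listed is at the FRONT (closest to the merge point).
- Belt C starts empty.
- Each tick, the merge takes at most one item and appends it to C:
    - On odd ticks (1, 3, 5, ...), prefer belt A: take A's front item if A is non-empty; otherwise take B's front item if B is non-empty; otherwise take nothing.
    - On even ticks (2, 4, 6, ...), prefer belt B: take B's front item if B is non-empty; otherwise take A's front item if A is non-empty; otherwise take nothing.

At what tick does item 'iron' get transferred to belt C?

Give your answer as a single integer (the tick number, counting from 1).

Answer: 2

Derivation:
Tick 1: prefer A, take bolt from A; A=[crate,hinge] B=[iron,lathe,mesh] C=[bolt]
Tick 2: prefer B, take iron from B; A=[crate,hinge] B=[lathe,mesh] C=[bolt,iron]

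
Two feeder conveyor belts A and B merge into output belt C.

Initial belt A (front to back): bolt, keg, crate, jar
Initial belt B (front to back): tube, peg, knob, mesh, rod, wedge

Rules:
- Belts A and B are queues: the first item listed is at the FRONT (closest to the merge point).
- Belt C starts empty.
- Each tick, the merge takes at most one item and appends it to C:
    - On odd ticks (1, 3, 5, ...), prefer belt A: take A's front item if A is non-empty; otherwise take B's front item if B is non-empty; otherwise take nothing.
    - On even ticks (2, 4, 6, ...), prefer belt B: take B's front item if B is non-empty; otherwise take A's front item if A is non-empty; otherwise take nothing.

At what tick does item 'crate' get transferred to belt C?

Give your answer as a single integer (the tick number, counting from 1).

Answer: 5

Derivation:
Tick 1: prefer A, take bolt from A; A=[keg,crate,jar] B=[tube,peg,knob,mesh,rod,wedge] C=[bolt]
Tick 2: prefer B, take tube from B; A=[keg,crate,jar] B=[peg,knob,mesh,rod,wedge] C=[bolt,tube]
Tick 3: prefer A, take keg from A; A=[crate,jar] B=[peg,knob,mesh,rod,wedge] C=[bolt,tube,keg]
Tick 4: prefer B, take peg from B; A=[crate,jar] B=[knob,mesh,rod,wedge] C=[bolt,tube,keg,peg]
Tick 5: prefer A, take crate from A; A=[jar] B=[knob,mesh,rod,wedge] C=[bolt,tube,keg,peg,crate]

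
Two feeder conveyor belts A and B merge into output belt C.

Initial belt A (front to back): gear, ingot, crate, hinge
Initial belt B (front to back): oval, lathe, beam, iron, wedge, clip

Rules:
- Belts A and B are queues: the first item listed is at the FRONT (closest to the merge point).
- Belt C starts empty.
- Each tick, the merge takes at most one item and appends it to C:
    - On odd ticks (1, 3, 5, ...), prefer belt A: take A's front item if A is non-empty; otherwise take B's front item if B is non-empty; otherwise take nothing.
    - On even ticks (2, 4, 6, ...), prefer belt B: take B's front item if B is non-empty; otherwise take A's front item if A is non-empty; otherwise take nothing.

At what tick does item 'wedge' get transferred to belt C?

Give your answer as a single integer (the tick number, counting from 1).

Tick 1: prefer A, take gear from A; A=[ingot,crate,hinge] B=[oval,lathe,beam,iron,wedge,clip] C=[gear]
Tick 2: prefer B, take oval from B; A=[ingot,crate,hinge] B=[lathe,beam,iron,wedge,clip] C=[gear,oval]
Tick 3: prefer A, take ingot from A; A=[crate,hinge] B=[lathe,beam,iron,wedge,clip] C=[gear,oval,ingot]
Tick 4: prefer B, take lathe from B; A=[crate,hinge] B=[beam,iron,wedge,clip] C=[gear,oval,ingot,lathe]
Tick 5: prefer A, take crate from A; A=[hinge] B=[beam,iron,wedge,clip] C=[gear,oval,ingot,lathe,crate]
Tick 6: prefer B, take beam from B; A=[hinge] B=[iron,wedge,clip] C=[gear,oval,ingot,lathe,crate,beam]
Tick 7: prefer A, take hinge from A; A=[-] B=[iron,wedge,clip] C=[gear,oval,ingot,lathe,crate,beam,hinge]
Tick 8: prefer B, take iron from B; A=[-] B=[wedge,clip] C=[gear,oval,ingot,lathe,crate,beam,hinge,iron]
Tick 9: prefer A, take wedge from B; A=[-] B=[clip] C=[gear,oval,ingot,lathe,crate,beam,hinge,iron,wedge]

Answer: 9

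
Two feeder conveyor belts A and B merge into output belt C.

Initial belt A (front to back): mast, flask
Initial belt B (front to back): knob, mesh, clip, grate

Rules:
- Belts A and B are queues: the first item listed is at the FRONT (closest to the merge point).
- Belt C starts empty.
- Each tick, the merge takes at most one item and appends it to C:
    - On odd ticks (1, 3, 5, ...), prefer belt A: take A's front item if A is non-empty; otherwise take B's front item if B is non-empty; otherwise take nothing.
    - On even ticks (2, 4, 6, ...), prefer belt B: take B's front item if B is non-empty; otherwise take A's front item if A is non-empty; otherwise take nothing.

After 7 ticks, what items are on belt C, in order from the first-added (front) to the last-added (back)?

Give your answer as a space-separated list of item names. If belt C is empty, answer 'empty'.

Answer: mast knob flask mesh clip grate

Derivation:
Tick 1: prefer A, take mast from A; A=[flask] B=[knob,mesh,clip,grate] C=[mast]
Tick 2: prefer B, take knob from B; A=[flask] B=[mesh,clip,grate] C=[mast,knob]
Tick 3: prefer A, take flask from A; A=[-] B=[mesh,clip,grate] C=[mast,knob,flask]
Tick 4: prefer B, take mesh from B; A=[-] B=[clip,grate] C=[mast,knob,flask,mesh]
Tick 5: prefer A, take clip from B; A=[-] B=[grate] C=[mast,knob,flask,mesh,clip]
Tick 6: prefer B, take grate from B; A=[-] B=[-] C=[mast,knob,flask,mesh,clip,grate]
Tick 7: prefer A, both empty, nothing taken; A=[-] B=[-] C=[mast,knob,flask,mesh,clip,grate]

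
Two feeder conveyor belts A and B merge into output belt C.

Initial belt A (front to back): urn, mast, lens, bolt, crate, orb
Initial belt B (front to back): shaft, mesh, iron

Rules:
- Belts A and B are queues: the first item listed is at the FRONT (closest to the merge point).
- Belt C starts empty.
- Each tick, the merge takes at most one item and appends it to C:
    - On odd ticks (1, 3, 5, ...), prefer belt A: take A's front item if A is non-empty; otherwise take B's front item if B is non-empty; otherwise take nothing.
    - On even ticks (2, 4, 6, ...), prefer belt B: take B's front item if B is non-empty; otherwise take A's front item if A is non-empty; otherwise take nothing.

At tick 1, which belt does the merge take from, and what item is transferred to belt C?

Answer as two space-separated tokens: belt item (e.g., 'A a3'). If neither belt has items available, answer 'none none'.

Tick 1: prefer A, take urn from A; A=[mast,lens,bolt,crate,orb] B=[shaft,mesh,iron] C=[urn]

Answer: A urn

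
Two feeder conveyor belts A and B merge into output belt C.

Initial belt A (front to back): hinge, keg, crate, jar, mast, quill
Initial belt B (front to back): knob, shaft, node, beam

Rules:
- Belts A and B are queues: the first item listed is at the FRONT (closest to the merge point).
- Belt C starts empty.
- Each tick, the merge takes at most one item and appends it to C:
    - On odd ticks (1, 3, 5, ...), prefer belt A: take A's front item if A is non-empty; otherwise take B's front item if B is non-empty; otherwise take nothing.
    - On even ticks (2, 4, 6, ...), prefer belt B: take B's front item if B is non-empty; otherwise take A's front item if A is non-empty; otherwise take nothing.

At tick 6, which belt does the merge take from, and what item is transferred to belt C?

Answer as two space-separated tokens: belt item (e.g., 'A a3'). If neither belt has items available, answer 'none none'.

Answer: B node

Derivation:
Tick 1: prefer A, take hinge from A; A=[keg,crate,jar,mast,quill] B=[knob,shaft,node,beam] C=[hinge]
Tick 2: prefer B, take knob from B; A=[keg,crate,jar,mast,quill] B=[shaft,node,beam] C=[hinge,knob]
Tick 3: prefer A, take keg from A; A=[crate,jar,mast,quill] B=[shaft,node,beam] C=[hinge,knob,keg]
Tick 4: prefer B, take shaft from B; A=[crate,jar,mast,quill] B=[node,beam] C=[hinge,knob,keg,shaft]
Tick 5: prefer A, take crate from A; A=[jar,mast,quill] B=[node,beam] C=[hinge,knob,keg,shaft,crate]
Tick 6: prefer B, take node from B; A=[jar,mast,quill] B=[beam] C=[hinge,knob,keg,shaft,crate,node]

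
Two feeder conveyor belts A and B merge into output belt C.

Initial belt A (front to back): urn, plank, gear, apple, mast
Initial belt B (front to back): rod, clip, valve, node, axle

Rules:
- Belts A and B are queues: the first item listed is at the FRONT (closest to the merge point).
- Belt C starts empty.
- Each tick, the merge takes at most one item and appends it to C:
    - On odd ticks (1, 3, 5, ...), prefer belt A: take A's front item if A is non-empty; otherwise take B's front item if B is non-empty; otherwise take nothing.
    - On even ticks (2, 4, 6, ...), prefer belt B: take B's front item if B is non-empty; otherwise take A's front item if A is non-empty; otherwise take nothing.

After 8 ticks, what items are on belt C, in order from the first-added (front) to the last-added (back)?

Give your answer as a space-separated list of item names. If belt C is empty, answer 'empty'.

Answer: urn rod plank clip gear valve apple node

Derivation:
Tick 1: prefer A, take urn from A; A=[plank,gear,apple,mast] B=[rod,clip,valve,node,axle] C=[urn]
Tick 2: prefer B, take rod from B; A=[plank,gear,apple,mast] B=[clip,valve,node,axle] C=[urn,rod]
Tick 3: prefer A, take plank from A; A=[gear,apple,mast] B=[clip,valve,node,axle] C=[urn,rod,plank]
Tick 4: prefer B, take clip from B; A=[gear,apple,mast] B=[valve,node,axle] C=[urn,rod,plank,clip]
Tick 5: prefer A, take gear from A; A=[apple,mast] B=[valve,node,axle] C=[urn,rod,plank,clip,gear]
Tick 6: prefer B, take valve from B; A=[apple,mast] B=[node,axle] C=[urn,rod,plank,clip,gear,valve]
Tick 7: prefer A, take apple from A; A=[mast] B=[node,axle] C=[urn,rod,plank,clip,gear,valve,apple]
Tick 8: prefer B, take node from B; A=[mast] B=[axle] C=[urn,rod,plank,clip,gear,valve,apple,node]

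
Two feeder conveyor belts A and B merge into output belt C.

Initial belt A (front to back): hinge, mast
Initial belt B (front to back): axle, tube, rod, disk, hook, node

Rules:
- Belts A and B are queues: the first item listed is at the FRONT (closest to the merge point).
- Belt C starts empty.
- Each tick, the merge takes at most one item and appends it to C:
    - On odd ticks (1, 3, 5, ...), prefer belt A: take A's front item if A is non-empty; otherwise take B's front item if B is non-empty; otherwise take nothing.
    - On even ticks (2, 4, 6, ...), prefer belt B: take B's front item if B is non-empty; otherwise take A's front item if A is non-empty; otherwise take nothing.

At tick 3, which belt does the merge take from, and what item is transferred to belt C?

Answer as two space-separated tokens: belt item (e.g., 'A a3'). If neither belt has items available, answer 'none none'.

Answer: A mast

Derivation:
Tick 1: prefer A, take hinge from A; A=[mast] B=[axle,tube,rod,disk,hook,node] C=[hinge]
Tick 2: prefer B, take axle from B; A=[mast] B=[tube,rod,disk,hook,node] C=[hinge,axle]
Tick 3: prefer A, take mast from A; A=[-] B=[tube,rod,disk,hook,node] C=[hinge,axle,mast]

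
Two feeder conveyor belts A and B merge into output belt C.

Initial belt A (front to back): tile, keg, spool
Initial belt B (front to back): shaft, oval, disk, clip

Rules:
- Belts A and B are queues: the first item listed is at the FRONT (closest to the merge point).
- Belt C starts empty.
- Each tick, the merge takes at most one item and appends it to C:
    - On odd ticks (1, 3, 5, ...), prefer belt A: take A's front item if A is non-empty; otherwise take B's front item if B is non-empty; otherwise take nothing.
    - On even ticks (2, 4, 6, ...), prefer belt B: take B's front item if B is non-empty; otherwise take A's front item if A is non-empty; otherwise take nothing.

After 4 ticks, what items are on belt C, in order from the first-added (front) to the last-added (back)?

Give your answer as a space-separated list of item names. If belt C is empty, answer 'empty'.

Answer: tile shaft keg oval

Derivation:
Tick 1: prefer A, take tile from A; A=[keg,spool] B=[shaft,oval,disk,clip] C=[tile]
Tick 2: prefer B, take shaft from B; A=[keg,spool] B=[oval,disk,clip] C=[tile,shaft]
Tick 3: prefer A, take keg from A; A=[spool] B=[oval,disk,clip] C=[tile,shaft,keg]
Tick 4: prefer B, take oval from B; A=[spool] B=[disk,clip] C=[tile,shaft,keg,oval]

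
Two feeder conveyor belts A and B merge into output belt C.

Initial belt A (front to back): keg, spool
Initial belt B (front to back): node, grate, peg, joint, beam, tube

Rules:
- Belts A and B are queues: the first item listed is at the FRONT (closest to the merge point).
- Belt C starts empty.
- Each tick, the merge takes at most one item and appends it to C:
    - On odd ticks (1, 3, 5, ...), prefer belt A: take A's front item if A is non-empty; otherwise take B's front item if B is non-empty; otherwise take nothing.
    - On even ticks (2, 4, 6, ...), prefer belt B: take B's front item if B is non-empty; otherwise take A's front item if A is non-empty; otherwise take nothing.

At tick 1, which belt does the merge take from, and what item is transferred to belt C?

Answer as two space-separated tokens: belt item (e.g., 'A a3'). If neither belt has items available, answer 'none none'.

Tick 1: prefer A, take keg from A; A=[spool] B=[node,grate,peg,joint,beam,tube] C=[keg]

Answer: A keg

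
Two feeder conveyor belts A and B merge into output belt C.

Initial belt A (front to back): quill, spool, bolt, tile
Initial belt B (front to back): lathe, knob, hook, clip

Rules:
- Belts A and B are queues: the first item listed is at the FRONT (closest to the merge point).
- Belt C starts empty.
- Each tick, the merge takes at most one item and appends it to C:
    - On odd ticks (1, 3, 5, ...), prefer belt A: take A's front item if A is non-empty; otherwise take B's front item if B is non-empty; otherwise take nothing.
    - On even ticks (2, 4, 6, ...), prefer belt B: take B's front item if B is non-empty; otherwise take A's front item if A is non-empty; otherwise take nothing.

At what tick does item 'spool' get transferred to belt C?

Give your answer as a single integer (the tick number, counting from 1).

Answer: 3

Derivation:
Tick 1: prefer A, take quill from A; A=[spool,bolt,tile] B=[lathe,knob,hook,clip] C=[quill]
Tick 2: prefer B, take lathe from B; A=[spool,bolt,tile] B=[knob,hook,clip] C=[quill,lathe]
Tick 3: prefer A, take spool from A; A=[bolt,tile] B=[knob,hook,clip] C=[quill,lathe,spool]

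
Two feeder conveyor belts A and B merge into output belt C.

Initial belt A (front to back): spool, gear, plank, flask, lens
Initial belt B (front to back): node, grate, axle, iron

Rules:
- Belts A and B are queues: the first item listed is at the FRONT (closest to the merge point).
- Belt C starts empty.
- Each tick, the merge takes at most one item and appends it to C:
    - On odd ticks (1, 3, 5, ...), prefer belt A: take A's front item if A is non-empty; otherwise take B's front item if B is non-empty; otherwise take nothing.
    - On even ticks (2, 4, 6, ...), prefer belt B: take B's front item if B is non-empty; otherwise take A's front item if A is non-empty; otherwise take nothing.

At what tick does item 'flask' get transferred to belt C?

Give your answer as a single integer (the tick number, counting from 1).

Answer: 7

Derivation:
Tick 1: prefer A, take spool from A; A=[gear,plank,flask,lens] B=[node,grate,axle,iron] C=[spool]
Tick 2: prefer B, take node from B; A=[gear,plank,flask,lens] B=[grate,axle,iron] C=[spool,node]
Tick 3: prefer A, take gear from A; A=[plank,flask,lens] B=[grate,axle,iron] C=[spool,node,gear]
Tick 4: prefer B, take grate from B; A=[plank,flask,lens] B=[axle,iron] C=[spool,node,gear,grate]
Tick 5: prefer A, take plank from A; A=[flask,lens] B=[axle,iron] C=[spool,node,gear,grate,plank]
Tick 6: prefer B, take axle from B; A=[flask,lens] B=[iron] C=[spool,node,gear,grate,plank,axle]
Tick 7: prefer A, take flask from A; A=[lens] B=[iron] C=[spool,node,gear,grate,plank,axle,flask]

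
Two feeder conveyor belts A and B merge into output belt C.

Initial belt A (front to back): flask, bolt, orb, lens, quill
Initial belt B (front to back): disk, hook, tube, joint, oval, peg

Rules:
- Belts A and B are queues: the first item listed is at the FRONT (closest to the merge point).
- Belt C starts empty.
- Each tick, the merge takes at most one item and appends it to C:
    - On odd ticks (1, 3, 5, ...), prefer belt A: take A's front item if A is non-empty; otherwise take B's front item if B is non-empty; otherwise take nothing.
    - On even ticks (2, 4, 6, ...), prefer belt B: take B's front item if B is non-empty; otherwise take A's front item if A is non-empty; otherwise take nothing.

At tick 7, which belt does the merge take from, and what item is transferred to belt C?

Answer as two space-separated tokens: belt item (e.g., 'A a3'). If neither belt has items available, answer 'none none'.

Tick 1: prefer A, take flask from A; A=[bolt,orb,lens,quill] B=[disk,hook,tube,joint,oval,peg] C=[flask]
Tick 2: prefer B, take disk from B; A=[bolt,orb,lens,quill] B=[hook,tube,joint,oval,peg] C=[flask,disk]
Tick 3: prefer A, take bolt from A; A=[orb,lens,quill] B=[hook,tube,joint,oval,peg] C=[flask,disk,bolt]
Tick 4: prefer B, take hook from B; A=[orb,lens,quill] B=[tube,joint,oval,peg] C=[flask,disk,bolt,hook]
Tick 5: prefer A, take orb from A; A=[lens,quill] B=[tube,joint,oval,peg] C=[flask,disk,bolt,hook,orb]
Tick 6: prefer B, take tube from B; A=[lens,quill] B=[joint,oval,peg] C=[flask,disk,bolt,hook,orb,tube]
Tick 7: prefer A, take lens from A; A=[quill] B=[joint,oval,peg] C=[flask,disk,bolt,hook,orb,tube,lens]

Answer: A lens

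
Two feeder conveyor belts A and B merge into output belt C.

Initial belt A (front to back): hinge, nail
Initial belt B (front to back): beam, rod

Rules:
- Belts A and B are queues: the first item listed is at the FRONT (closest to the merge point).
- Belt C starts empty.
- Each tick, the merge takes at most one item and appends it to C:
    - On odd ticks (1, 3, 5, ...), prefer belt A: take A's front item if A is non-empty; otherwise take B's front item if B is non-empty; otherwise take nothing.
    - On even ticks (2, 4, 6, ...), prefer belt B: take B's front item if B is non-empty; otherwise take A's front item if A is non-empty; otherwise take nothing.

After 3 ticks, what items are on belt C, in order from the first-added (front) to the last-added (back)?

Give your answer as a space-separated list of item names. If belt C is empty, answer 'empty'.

Answer: hinge beam nail

Derivation:
Tick 1: prefer A, take hinge from A; A=[nail] B=[beam,rod] C=[hinge]
Tick 2: prefer B, take beam from B; A=[nail] B=[rod] C=[hinge,beam]
Tick 3: prefer A, take nail from A; A=[-] B=[rod] C=[hinge,beam,nail]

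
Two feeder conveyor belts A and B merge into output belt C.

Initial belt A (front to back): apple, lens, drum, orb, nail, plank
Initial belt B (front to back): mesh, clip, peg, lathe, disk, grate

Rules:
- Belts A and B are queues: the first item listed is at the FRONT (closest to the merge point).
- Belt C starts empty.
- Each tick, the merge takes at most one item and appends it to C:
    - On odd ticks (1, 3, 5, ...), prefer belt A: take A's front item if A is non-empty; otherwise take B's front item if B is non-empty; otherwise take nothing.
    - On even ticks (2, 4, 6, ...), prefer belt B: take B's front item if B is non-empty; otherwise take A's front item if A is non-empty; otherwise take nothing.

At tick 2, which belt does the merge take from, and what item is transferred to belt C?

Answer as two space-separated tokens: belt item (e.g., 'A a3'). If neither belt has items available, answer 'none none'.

Answer: B mesh

Derivation:
Tick 1: prefer A, take apple from A; A=[lens,drum,orb,nail,plank] B=[mesh,clip,peg,lathe,disk,grate] C=[apple]
Tick 2: prefer B, take mesh from B; A=[lens,drum,orb,nail,plank] B=[clip,peg,lathe,disk,grate] C=[apple,mesh]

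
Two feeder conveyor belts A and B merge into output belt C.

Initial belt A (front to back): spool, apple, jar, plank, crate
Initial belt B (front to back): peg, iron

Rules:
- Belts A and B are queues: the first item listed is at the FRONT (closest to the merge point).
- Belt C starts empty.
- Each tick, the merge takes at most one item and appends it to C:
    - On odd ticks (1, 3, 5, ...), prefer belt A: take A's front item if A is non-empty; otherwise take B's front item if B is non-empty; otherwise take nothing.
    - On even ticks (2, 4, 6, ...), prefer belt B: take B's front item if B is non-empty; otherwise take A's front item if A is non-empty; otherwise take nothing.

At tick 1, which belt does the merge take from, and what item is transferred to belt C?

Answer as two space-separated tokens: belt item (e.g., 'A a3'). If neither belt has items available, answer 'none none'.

Tick 1: prefer A, take spool from A; A=[apple,jar,plank,crate] B=[peg,iron] C=[spool]

Answer: A spool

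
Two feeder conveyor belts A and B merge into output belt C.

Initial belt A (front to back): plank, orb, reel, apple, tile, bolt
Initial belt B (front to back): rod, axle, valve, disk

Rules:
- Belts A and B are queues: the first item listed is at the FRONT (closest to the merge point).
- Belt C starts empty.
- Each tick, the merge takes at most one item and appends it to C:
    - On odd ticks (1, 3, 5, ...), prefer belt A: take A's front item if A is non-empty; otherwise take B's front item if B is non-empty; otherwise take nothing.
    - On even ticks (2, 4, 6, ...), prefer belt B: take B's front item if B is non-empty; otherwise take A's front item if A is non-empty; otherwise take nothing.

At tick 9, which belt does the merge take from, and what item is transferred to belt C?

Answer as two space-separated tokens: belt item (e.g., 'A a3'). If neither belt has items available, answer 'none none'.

Tick 1: prefer A, take plank from A; A=[orb,reel,apple,tile,bolt] B=[rod,axle,valve,disk] C=[plank]
Tick 2: prefer B, take rod from B; A=[orb,reel,apple,tile,bolt] B=[axle,valve,disk] C=[plank,rod]
Tick 3: prefer A, take orb from A; A=[reel,apple,tile,bolt] B=[axle,valve,disk] C=[plank,rod,orb]
Tick 4: prefer B, take axle from B; A=[reel,apple,tile,bolt] B=[valve,disk] C=[plank,rod,orb,axle]
Tick 5: prefer A, take reel from A; A=[apple,tile,bolt] B=[valve,disk] C=[plank,rod,orb,axle,reel]
Tick 6: prefer B, take valve from B; A=[apple,tile,bolt] B=[disk] C=[plank,rod,orb,axle,reel,valve]
Tick 7: prefer A, take apple from A; A=[tile,bolt] B=[disk] C=[plank,rod,orb,axle,reel,valve,apple]
Tick 8: prefer B, take disk from B; A=[tile,bolt] B=[-] C=[plank,rod,orb,axle,reel,valve,apple,disk]
Tick 9: prefer A, take tile from A; A=[bolt] B=[-] C=[plank,rod,orb,axle,reel,valve,apple,disk,tile]

Answer: A tile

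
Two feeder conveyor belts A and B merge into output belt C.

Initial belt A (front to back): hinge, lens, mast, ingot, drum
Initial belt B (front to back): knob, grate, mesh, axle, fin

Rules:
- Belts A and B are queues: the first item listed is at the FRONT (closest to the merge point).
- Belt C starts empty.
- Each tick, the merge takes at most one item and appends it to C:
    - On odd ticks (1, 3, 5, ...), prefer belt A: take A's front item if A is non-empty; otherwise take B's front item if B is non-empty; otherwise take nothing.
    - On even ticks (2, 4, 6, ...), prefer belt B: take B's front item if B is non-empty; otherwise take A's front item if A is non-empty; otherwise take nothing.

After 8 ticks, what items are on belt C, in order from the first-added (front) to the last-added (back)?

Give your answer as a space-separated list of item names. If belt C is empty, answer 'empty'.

Answer: hinge knob lens grate mast mesh ingot axle

Derivation:
Tick 1: prefer A, take hinge from A; A=[lens,mast,ingot,drum] B=[knob,grate,mesh,axle,fin] C=[hinge]
Tick 2: prefer B, take knob from B; A=[lens,mast,ingot,drum] B=[grate,mesh,axle,fin] C=[hinge,knob]
Tick 3: prefer A, take lens from A; A=[mast,ingot,drum] B=[grate,mesh,axle,fin] C=[hinge,knob,lens]
Tick 4: prefer B, take grate from B; A=[mast,ingot,drum] B=[mesh,axle,fin] C=[hinge,knob,lens,grate]
Tick 5: prefer A, take mast from A; A=[ingot,drum] B=[mesh,axle,fin] C=[hinge,knob,lens,grate,mast]
Tick 6: prefer B, take mesh from B; A=[ingot,drum] B=[axle,fin] C=[hinge,knob,lens,grate,mast,mesh]
Tick 7: prefer A, take ingot from A; A=[drum] B=[axle,fin] C=[hinge,knob,lens,grate,mast,mesh,ingot]
Tick 8: prefer B, take axle from B; A=[drum] B=[fin] C=[hinge,knob,lens,grate,mast,mesh,ingot,axle]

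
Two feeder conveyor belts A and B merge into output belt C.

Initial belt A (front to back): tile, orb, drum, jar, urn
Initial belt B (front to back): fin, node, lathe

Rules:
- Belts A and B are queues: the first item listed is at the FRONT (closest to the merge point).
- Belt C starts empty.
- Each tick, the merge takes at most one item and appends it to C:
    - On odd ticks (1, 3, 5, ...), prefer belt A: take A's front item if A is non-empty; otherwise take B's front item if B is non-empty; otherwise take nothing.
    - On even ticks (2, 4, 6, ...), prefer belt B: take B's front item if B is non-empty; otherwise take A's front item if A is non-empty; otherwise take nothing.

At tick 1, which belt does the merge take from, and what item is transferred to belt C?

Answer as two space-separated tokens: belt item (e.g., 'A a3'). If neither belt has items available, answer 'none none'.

Answer: A tile

Derivation:
Tick 1: prefer A, take tile from A; A=[orb,drum,jar,urn] B=[fin,node,lathe] C=[tile]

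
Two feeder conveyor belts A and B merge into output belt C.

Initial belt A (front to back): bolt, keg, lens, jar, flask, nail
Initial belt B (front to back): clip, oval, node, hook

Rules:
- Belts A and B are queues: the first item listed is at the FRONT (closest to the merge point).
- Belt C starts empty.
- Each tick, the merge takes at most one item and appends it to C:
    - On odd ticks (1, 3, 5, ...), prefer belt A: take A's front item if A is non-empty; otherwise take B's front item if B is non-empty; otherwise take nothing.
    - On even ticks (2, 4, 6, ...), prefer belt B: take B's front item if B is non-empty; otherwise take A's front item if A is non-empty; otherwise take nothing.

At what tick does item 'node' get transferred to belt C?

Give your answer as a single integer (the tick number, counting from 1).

Answer: 6

Derivation:
Tick 1: prefer A, take bolt from A; A=[keg,lens,jar,flask,nail] B=[clip,oval,node,hook] C=[bolt]
Tick 2: prefer B, take clip from B; A=[keg,lens,jar,flask,nail] B=[oval,node,hook] C=[bolt,clip]
Tick 3: prefer A, take keg from A; A=[lens,jar,flask,nail] B=[oval,node,hook] C=[bolt,clip,keg]
Tick 4: prefer B, take oval from B; A=[lens,jar,flask,nail] B=[node,hook] C=[bolt,clip,keg,oval]
Tick 5: prefer A, take lens from A; A=[jar,flask,nail] B=[node,hook] C=[bolt,clip,keg,oval,lens]
Tick 6: prefer B, take node from B; A=[jar,flask,nail] B=[hook] C=[bolt,clip,keg,oval,lens,node]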